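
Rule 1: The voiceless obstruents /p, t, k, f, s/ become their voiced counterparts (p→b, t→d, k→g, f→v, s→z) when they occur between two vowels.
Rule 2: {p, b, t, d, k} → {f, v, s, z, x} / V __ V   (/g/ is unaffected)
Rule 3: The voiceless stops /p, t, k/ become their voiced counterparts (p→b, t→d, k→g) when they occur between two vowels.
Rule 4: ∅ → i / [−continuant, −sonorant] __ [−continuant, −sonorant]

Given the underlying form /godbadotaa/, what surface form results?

godibazozaa

Rule 1 (intervocalic voicing): /t/ is a voiceless obstruent between vowels /o/ and /a/, so it voices to [d]. /godbadotaa/ → godbadodaa.
Rule 2 (intervocalic spirantization): /d/ is a stop between vowels /a/ and /o/, so it spirantizes to the fricative [z]. /d/ is a stop between vowels /o/ and /a/, so it spirantizes to the fricative [z]. /godbadodaa/ → godbazozaa.
Rule 3 (intervocalic voicing): no segment meets the environment; /godbazozaa/ is unchanged.
Rule 4 (stop-cluster i-epenthesis): /d/ and /b/ form a stop–stop cluster, so [i] is inserted between them. /godbazozaa/ → godibazozaa.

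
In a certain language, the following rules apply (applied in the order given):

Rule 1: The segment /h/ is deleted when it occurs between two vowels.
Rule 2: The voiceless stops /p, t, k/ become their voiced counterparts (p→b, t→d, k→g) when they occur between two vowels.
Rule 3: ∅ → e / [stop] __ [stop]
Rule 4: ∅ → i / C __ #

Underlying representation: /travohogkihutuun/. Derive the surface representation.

travoogekiuduuni

Rule 1 (intervocalic h-deletion): /h/ occurs between vowels /o/ and /o/, so it deletes. /h/ occurs between vowels /i/ and /u/, so it deletes. /travohogkihutuun/ → travoogkiutuun.
Rule 2 (intervocalic voicing): /t/ is a voiceless stop between vowels /u/ and /u/, so it voices to [d]. /travoogkiutuun/ → travoogkiuduun.
Rule 3 (stop-cluster e-epenthesis): /g/ and /k/ form a stop–stop cluster, so [e] is inserted between them. /travoogkiuduun/ → travoogekiuduun.
Rule 4 (final i-epenthesis): the form ends in the consonant /n/, so [i] is inserted word-finally. /travoogekiuduun/ → travoogekiuduuni.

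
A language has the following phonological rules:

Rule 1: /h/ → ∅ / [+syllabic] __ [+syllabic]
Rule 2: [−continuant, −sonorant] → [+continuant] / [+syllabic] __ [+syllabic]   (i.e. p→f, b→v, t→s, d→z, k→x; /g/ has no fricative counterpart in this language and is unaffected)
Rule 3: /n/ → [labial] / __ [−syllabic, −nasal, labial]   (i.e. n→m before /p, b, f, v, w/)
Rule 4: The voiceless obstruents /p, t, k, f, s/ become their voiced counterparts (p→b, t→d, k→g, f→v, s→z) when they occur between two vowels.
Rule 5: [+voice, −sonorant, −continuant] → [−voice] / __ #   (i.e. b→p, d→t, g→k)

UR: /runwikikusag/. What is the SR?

rumwixixuzak

Rule 1 (intervocalic h-deletion): no segment meets the environment; /runwikikusag/ is unchanged.
Rule 2 (intervocalic spirantization): /k/ is a stop between vowels /i/ and /i/, so it spirantizes to the fricative [x]. /k/ is a stop between vowels /i/ and /u/, so it spirantizes to the fricative [x]. /runwikikusag/ → runwixixusag.
Rule 3 (nasal place assimilation): /n/ precedes the labial consonant /w/, so it assimilates in place to [m]. /runwixixusag/ → rumwixixusag.
Rule 4 (intervocalic voicing): /s/ is a voiceless obstruent between vowels /u/ and /a/, so it voices to [z]. /rumwixixusag/ → rumwixixuzag.
Rule 5 (final devoicing): /g/ is a voiced stop in word-final position, so it devoices to [k]. /rumwixixuzag/ → rumwixixuzak.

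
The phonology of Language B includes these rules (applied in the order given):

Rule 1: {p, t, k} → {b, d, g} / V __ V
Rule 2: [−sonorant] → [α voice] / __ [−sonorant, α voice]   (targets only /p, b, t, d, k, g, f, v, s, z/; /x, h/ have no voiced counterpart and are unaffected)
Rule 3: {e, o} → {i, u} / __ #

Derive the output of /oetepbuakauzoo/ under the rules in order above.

oedebbuagauzou

Rule 1 (intervocalic voicing): /t/ is a voiceless stop between vowels /e/ and /e/, so it voices to [d]. /k/ is a voiceless stop between vowels /a/ and /a/, so it voices to [g]. /oetepbuakauzoo/ → oedepbuagauzoo.
Rule 2 (regressive voicing assimilation): /p/ precedes the voiced obstruent /b/, so it voices to [b] by assimilation. /oedepbuagauzoo/ → oedebbuagauzoo.
Rule 3 (final vowel raising): /o/ is a mid vowel in word-final position, so it raises to [u]. /oedebbuagauzoo/ → oedebbuagauzou.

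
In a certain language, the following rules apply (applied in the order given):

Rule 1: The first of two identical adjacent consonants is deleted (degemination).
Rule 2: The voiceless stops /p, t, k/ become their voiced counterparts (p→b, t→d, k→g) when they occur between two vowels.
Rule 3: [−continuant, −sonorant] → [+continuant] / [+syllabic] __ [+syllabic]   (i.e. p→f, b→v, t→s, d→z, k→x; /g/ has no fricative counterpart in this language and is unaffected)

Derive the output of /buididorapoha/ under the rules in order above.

buizizoravoha

Rule 1 (degemination): no segment meets the environment; /buididorapoha/ is unchanged.
Rule 2 (intervocalic voicing): /p/ is a voiceless stop between vowels /a/ and /o/, so it voices to [b]. /buididorapoha/ → buididoraboha.
Rule 3 (intervocalic spirantization): /d/ is a stop between vowels /i/ and /i/, so it spirantizes to the fricative [z]. /d/ is a stop between vowels /i/ and /o/, so it spirantizes to the fricative [z]. /b/ is a stop between vowels /a/ and /o/, so it spirantizes to the fricative [v]. /buididoraboha/ → buizizoravoha.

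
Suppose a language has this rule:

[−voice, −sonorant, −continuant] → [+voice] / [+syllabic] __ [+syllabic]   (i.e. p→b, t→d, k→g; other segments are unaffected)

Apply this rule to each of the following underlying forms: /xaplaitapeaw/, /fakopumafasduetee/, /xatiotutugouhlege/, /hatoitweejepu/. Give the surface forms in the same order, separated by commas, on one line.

xaplaidabeaw, fagobumafasduedee, xadiodudugouhlege, hadoitweejebu

/xaplaitapeaw/: /t/ is a voiceless stop between vowels /i/ and /a/, so it voices to [d]. /p/ is a voiceless stop between vowels /a/ and /e/, so it voices to [b]. → [xaplaidabeaw].
/fakopumafasduetee/: /k/ is a voiceless stop between vowels /a/ and /o/, so it voices to [g]. /p/ is a voiceless stop between vowels /o/ and /u/, so it voices to [b]. /t/ is a voiceless stop between vowels /e/ and /e/, so it voices to [d]. → [fagobumafasduedee].
/xatiotutugouhlege/: /t/ is a voiceless stop between vowels /a/ and /i/, so it voices to [d]. /t/ is a voiceless stop between vowels /o/ and /u/, so it voices to [d]. /t/ is a voiceless stop between vowels /u/ and /u/, so it voices to [d]. → [xadiodudugouhlege].
/hatoitweejepu/: /t/ is a voiceless stop between vowels /a/ and /o/, so it voices to [d]. /p/ is a voiceless stop between vowels /e/ and /u/, so it voices to [b]. → [hadoitweejebu].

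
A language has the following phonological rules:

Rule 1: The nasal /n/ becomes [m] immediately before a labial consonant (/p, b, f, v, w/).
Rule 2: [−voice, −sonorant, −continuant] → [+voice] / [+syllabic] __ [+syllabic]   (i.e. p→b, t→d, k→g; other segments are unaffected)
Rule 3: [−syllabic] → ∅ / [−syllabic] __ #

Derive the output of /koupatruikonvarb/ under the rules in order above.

koubatruigomvar

Rule 1 (nasal place assimilation): /n/ precedes the labial consonant /v/, so it assimilates in place to [m]. /koupatruikonvarb/ → koupatruikomvarb.
Rule 2 (intervocalic voicing): /p/ is a voiceless stop between vowels /u/ and /a/, so it voices to [b]. /k/ is a voiceless stop between vowels /i/ and /o/, so it voices to [g]. /koupatruikomvarb/ → koubatruigomvarb.
Rule 3 (final cluster simplification): /b/ is the second consonant of a word-final cluster /rb/, so it deletes. /koubatruigomvarb/ → koubatruigomvar.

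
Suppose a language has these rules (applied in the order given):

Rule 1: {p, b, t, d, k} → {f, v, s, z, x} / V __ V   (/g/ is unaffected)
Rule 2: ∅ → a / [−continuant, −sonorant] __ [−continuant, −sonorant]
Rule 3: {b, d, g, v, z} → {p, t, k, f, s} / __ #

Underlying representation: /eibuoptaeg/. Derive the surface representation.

eivuopataek

Rule 1 (intervocalic spirantization): /b/ is a stop between vowels /i/ and /u/, so it spirantizes to the fricative [v]. /eibuoptaeg/ → eivuoptaeg.
Rule 2 (stop-cluster a-epenthesis): /p/ and /t/ form a stop–stop cluster, so [a] is inserted between them. /eivuoptaeg/ → eivuopataeg.
Rule 3 (final devoicing): /g/ is a voiced obstruent in word-final position, so it devoices to [k]. /eivuopataeg/ → eivuopataek.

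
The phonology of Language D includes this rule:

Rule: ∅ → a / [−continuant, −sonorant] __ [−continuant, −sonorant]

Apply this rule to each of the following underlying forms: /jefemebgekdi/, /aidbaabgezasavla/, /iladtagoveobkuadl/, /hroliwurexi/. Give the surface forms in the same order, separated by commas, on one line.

jefemebagekadi, aidabaabagezasavla, iladatagoveobakuadl, hroliwurexi

/jefemebgekdi/: /b/ and /g/ form a stop–stop cluster, so [a] is inserted between them. /k/ and /d/ form a stop–stop cluster, so [a] is inserted between them. → [jefemebagekadi].
/aidbaabgezasavla/: /d/ and /b/ form a stop–stop cluster, so [a] is inserted between them. /b/ and /g/ form a stop–stop cluster, so [a] is inserted between them. → [aidabaabagezasavla].
/iladtagoveobkuadl/: /d/ and /t/ form a stop–stop cluster, so [a] is inserted between them. /b/ and /k/ form a stop–stop cluster, so [a] is inserted between them. → [iladatagoveobakuadl].
/hroliwurexi/: the rule's environment is not met; surfaces unchanged as [hroliwurexi].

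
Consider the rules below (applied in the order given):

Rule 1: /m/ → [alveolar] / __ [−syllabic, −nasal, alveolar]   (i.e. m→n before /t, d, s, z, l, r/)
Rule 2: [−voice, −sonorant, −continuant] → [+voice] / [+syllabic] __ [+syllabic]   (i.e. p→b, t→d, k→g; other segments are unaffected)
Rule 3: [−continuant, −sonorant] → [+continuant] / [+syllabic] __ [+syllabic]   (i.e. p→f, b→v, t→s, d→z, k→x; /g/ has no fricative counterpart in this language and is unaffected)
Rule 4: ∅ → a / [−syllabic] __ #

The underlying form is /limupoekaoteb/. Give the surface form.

limuvoegaozeba

Rule 1 (nasal place assimilation): no segment meets the environment; /limupoekaoteb/ is unchanged.
Rule 2 (intervocalic voicing): /p/ is a voiceless stop between vowels /u/ and /o/, so it voices to [b]. /k/ is a voiceless stop between vowels /e/ and /a/, so it voices to [g]. /t/ is a voiceless stop between vowels /o/ and /e/, so it voices to [d]. /limupoekaoteb/ → limuboegaodeb.
Rule 3 (intervocalic spirantization): /b/ is a stop between vowels /u/ and /o/, so it spirantizes to the fricative [v]. /d/ is a stop between vowels /o/ and /e/, so it spirantizes to the fricative [z]. /limuboegaodeb/ → limuvoegaozeb.
Rule 4 (final a-epenthesis): the form ends in the consonant /b/, so [a] is inserted word-finally. /limuvoegaozeb/ → limuvoegaozeba.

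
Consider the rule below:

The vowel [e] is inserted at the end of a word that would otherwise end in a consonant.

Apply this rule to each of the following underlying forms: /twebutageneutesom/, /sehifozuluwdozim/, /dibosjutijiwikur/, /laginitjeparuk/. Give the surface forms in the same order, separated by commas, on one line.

twebutageneutesome, sehifozuluwdozime, dibosjutijiwikure, laginitjeparuke

/twebutageneutesom/: the form ends in the consonant /m/, so [e] is inserted word-finally. → [twebutageneutesome].
/sehifozuluwdozim/: the form ends in the consonant /m/, so [e] is inserted word-finally. → [sehifozuluwdozime].
/dibosjutijiwikur/: the form ends in the consonant /r/, so [e] is inserted word-finally. → [dibosjutijiwikure].
/laginitjeparuk/: the form ends in the consonant /k/, so [e] is inserted word-finally. → [laginitjeparuke].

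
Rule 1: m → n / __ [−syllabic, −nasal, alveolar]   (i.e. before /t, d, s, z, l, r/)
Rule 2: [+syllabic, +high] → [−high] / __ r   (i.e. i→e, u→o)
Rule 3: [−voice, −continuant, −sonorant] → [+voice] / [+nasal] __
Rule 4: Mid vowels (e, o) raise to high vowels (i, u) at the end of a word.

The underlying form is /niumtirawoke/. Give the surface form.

Rule 1 (nasal place assimilation): /m/ precedes the alveolar consonant /t/, so it assimilates in place to [n]. /niumtirawoke/ → niuntirawoke.
Rule 2 (pre-rhotic lowering): /i/ is a high vowel immediately before /r/, so it lowers to [e]. /niuntirawoke/ → niunterawoke.
Rule 3 (post-nasal voicing): /t/ is a voiceless stop immediately after the nasal /n/, so it voices to [d]. /niunterawoke/ → niunderawoke.
Rule 4 (final vowel raising): /e/ is a mid vowel in word-final position, so it raises to [i]. /niunderawoke/ → niunderawoki.

niunderawoki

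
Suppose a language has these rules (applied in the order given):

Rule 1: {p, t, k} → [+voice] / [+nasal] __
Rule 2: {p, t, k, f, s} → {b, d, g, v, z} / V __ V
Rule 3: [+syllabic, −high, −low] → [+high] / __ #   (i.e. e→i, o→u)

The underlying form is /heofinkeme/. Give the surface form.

Rule 1 (post-nasal voicing): /k/ is a voiceless stop immediately after the nasal /n/, so it voices to [g]. /heofinkeme/ → heofingeme.
Rule 2 (intervocalic voicing): /f/ is a voiceless obstruent between vowels /o/ and /i/, so it voices to [v]. /heofingeme/ → heovingeme.
Rule 3 (final vowel raising): /e/ is a mid vowel in word-final position, so it raises to [i]. /heovingeme/ → heovingemi.

heovingemi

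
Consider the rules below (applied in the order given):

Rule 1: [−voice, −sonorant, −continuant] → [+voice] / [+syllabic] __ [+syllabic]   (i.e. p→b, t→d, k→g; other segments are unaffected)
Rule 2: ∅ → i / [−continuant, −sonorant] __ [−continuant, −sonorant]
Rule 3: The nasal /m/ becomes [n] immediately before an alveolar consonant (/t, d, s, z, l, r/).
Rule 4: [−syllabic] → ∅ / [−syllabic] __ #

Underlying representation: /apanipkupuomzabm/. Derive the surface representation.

abanipikubuonzab

Rule 1 (intervocalic voicing): /p/ is a voiceless stop between vowels /a/ and /a/, so it voices to [b]. /p/ is a voiceless stop between vowels /u/ and /u/, so it voices to [b]. /apanipkupuomzabm/ → abanipkubuomzabm.
Rule 2 (stop-cluster i-epenthesis): /p/ and /k/ form a stop–stop cluster, so [i] is inserted between them. /abanipkubuomzabm/ → abanipikubuomzabm.
Rule 3 (nasal place assimilation): /m/ precedes the alveolar consonant /z/, so it assimilates in place to [n]. /abanipikubuomzabm/ → abanipikubuonzabm.
Rule 4 (final cluster simplification): /m/ is the second consonant of a word-final cluster /bm/, so it deletes. /abanipikubuonzabm/ → abanipikubuonzab.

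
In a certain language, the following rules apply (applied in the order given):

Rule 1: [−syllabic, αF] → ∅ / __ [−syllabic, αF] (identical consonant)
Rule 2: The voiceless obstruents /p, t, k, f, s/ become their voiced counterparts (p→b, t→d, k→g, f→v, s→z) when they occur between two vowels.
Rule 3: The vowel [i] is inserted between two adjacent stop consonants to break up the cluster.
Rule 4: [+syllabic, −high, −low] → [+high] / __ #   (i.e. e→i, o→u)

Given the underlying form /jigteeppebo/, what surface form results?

jigiteebebu

Rule 1 (degemination): /pp/ is a geminate; the first /p/ deletes. /jigteeppebo/ → jigteepebo.
Rule 2 (intervocalic voicing): /p/ is a voiceless obstruent between vowels /e/ and /e/, so it voices to [b]. /jigteepebo/ → jigteebebo.
Rule 3 (stop-cluster i-epenthesis): /g/ and /t/ form a stop–stop cluster, so [i] is inserted between them. /jigteebebo/ → jigiteebebo.
Rule 4 (final vowel raising): /o/ is a mid vowel in word-final position, so it raises to [u]. /jigiteebebo/ → jigiteebebu.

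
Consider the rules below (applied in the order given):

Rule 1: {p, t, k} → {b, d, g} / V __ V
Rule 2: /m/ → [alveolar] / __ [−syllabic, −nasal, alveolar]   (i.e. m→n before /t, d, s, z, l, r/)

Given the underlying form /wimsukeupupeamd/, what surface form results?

winsugeububeand

Rule 1 (intervocalic voicing): /k/ is a voiceless stop between vowels /u/ and /e/, so it voices to [g]. /p/ is a voiceless stop between vowels /u/ and /u/, so it voices to [b]. /p/ is a voiceless stop between vowels /u/ and /e/, so it voices to [b]. /wimsukeupupeamd/ → wimsugeububeamd.
Rule 2 (nasal place assimilation): /m/ precedes the alveolar consonant /s/, so it assimilates in place to [n]. /m/ precedes the alveolar consonant /d/, so it assimilates in place to [n]. /wimsugeububeamd/ → winsugeububeand.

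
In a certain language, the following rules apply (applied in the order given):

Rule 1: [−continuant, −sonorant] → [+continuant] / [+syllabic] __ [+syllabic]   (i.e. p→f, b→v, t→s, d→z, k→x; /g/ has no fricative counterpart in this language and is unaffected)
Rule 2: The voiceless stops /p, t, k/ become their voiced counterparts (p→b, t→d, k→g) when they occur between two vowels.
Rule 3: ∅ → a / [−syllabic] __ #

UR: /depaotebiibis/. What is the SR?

defaoseviivisa

Rule 1 (intervocalic spirantization): /p/ is a stop between vowels /e/ and /a/, so it spirantizes to the fricative [f]. /t/ is a stop between vowels /o/ and /e/, so it spirantizes to the fricative [s]. /b/ is a stop between vowels /e/ and /i/, so it spirantizes to the fricative [v]. /b/ is a stop between vowels /i/ and /i/, so it spirantizes to the fricative [v]. /depaotebiibis/ → defaoseviivis.
Rule 2 (intervocalic voicing): no segment meets the environment; /defaoseviivis/ is unchanged.
Rule 3 (final a-epenthesis): the form ends in the consonant /s/, so [a] is inserted word-finally. /defaoseviivis/ → defaoseviivisa.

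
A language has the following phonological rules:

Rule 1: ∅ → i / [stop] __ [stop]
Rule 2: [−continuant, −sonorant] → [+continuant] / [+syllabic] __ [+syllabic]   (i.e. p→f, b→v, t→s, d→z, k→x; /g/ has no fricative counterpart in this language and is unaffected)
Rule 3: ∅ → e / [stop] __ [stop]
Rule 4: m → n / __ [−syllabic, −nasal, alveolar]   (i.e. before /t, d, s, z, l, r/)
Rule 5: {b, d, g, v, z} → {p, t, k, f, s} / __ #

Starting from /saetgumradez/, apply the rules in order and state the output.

saesigunrazes

Rule 1 (stop-cluster i-epenthesis): /t/ and /g/ form a stop–stop cluster, so [i] is inserted between them. /saetgumradez/ → saetigumradez.
Rule 2 (intervocalic spirantization): /t/ is a stop between vowels /e/ and /i/, so it spirantizes to the fricative [s]. /d/ is a stop between vowels /a/ and /e/, so it spirantizes to the fricative [z]. /saetigumradez/ → saesigumrazez.
Rule 3 (stop-cluster e-epenthesis): no segment meets the environment; /saesigumrazez/ is unchanged.
Rule 4 (nasal place assimilation): /m/ precedes the alveolar consonant /r/, so it assimilates in place to [n]. /saesigumrazez/ → saesigunrazez.
Rule 5 (final devoicing): /z/ is a voiced obstruent in word-final position, so it devoices to [s]. /saesigunrazez/ → saesigunrazes.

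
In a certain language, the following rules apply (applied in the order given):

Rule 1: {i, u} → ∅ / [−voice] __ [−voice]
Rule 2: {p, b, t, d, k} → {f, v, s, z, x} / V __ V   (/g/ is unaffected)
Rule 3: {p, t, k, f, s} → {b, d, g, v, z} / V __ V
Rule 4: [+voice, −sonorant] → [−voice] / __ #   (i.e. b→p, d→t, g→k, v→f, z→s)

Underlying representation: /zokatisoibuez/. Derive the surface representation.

Rule 1 (high vowel syncope): /i/ is a high vowel flanked by voiceless consonants /t/ and /s/, so it deletes. /zokatisoibuez/ → zokatsoibuez.
Rule 2 (intervocalic spirantization): /k/ is a stop between vowels /o/ and /a/, so it spirantizes to the fricative [x]. /b/ is a stop between vowels /i/ and /u/, so it spirantizes to the fricative [v]. /zokatsoibuez/ → zoxatsoivuez.
Rule 3 (intervocalic voicing): no segment meets the environment; /zoxatsoivuez/ is unchanged.
Rule 4 (final devoicing): /z/ is a voiced obstruent in word-final position, so it devoices to [s]. /zoxatsoivuez/ → zoxatsoivues.

zoxatsoivues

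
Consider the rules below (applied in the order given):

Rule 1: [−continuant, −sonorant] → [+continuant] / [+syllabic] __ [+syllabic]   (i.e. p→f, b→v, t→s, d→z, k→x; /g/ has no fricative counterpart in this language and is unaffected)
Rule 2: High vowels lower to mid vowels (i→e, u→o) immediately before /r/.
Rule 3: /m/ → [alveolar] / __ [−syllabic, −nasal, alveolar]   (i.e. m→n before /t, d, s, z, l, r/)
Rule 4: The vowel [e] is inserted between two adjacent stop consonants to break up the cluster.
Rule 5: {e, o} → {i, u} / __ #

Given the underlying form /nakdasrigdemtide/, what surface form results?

nakedasrigedentizi

Rule 1 (intervocalic spirantization): /d/ is a stop between vowels /i/ and /e/, so it spirantizes to the fricative [z]. /nakdasrigdemtide/ → nakdasrigdemtize.
Rule 2 (pre-rhotic lowering): no segment meets the environment; /nakdasrigdemtize/ is unchanged.
Rule 3 (nasal place assimilation): /m/ precedes the alveolar consonant /t/, so it assimilates in place to [n]. /nakdasrigdemtize/ → nakdasrigdentize.
Rule 4 (stop-cluster e-epenthesis): /k/ and /d/ form a stop–stop cluster, so [e] is inserted between them. /g/ and /d/ form a stop–stop cluster, so [e] is inserted between them. /nakdasrigdentize/ → nakedasrigedentize.
Rule 5 (final vowel raising): /e/ is a mid vowel in word-final position, so it raises to [i]. /nakedasrigedentize/ → nakedasrigedentizi.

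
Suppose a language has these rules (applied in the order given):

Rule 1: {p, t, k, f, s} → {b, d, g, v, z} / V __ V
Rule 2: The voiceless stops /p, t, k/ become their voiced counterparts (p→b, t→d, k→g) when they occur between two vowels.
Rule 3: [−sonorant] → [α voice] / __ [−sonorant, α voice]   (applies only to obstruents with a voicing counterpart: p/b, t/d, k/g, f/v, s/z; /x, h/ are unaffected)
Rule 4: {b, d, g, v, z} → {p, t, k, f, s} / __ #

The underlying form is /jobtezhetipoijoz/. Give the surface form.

jopteshediboijos

Rule 1 (intervocalic voicing): /t/ is a voiceless obstruent between vowels /e/ and /i/, so it voices to [d]. /p/ is a voiceless obstruent between vowels /i/ and /o/, so it voices to [b]. /jobtezhetipoijoz/ → jobtezhediboijoz.
Rule 2 (intervocalic voicing): no segment meets the environment; /jobtezhediboijoz/ is unchanged.
Rule 3 (regressive voicing assimilation): /b/ precedes the voiceless obstruent /t/, so it devoices to [p] by assimilation. /z/ precedes the voiceless obstruent /h/, so it devoices to [s] by assimilation. /jobtezhediboijoz/ → jopteshediboijoz.
Rule 4 (final devoicing): /z/ is a voiced obstruent in word-final position, so it devoices to [s]. /jopteshediboijoz/ → jopteshediboijos.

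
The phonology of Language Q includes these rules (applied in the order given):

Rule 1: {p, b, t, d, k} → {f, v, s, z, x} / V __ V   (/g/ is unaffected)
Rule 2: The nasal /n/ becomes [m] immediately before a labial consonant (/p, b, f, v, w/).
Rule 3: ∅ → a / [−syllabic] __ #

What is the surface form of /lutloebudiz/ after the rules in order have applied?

lutloevuziza

Rule 1 (intervocalic spirantization): /b/ is a stop between vowels /e/ and /u/, so it spirantizes to the fricative [v]. /d/ is a stop between vowels /u/ and /i/, so it spirantizes to the fricative [z]. /lutloebudiz/ → lutloevuziz.
Rule 2 (nasal place assimilation): no segment meets the environment; /lutloevuziz/ is unchanged.
Rule 3 (final a-epenthesis): the form ends in the consonant /z/, so [a] is inserted word-finally. /lutloevuziz/ → lutloevuziza.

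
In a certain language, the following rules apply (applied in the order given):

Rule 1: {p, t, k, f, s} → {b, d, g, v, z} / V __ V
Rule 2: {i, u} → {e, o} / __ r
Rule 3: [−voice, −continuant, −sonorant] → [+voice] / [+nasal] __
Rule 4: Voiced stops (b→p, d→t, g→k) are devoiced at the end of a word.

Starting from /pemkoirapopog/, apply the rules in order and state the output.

pemgoerabobok

Rule 1 (intervocalic voicing): /p/ is a voiceless obstruent between vowels /a/ and /o/, so it voices to [b]. /p/ is a voiceless obstruent between vowels /o/ and /o/, so it voices to [b]. /pemkoirapopog/ → pemkoirabobog.
Rule 2 (pre-rhotic lowering): /i/ is a high vowel immediately before /r/, so it lowers to [e]. /pemkoirabobog/ → pemkoerabobog.
Rule 3 (post-nasal voicing): /k/ is a voiceless stop immediately after the nasal /m/, so it voices to [g]. /pemkoerabobog/ → pemgoerabobog.
Rule 4 (final devoicing): /g/ is a voiced stop in word-final position, so it devoices to [k]. /pemgoerabobog/ → pemgoerabobok.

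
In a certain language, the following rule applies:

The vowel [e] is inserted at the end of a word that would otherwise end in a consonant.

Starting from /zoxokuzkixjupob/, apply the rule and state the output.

the form ends in the consonant /b/, so [e] is inserted word-finally.
Surface form: [zoxokuzkixjupobe].

zoxokuzkixjupobe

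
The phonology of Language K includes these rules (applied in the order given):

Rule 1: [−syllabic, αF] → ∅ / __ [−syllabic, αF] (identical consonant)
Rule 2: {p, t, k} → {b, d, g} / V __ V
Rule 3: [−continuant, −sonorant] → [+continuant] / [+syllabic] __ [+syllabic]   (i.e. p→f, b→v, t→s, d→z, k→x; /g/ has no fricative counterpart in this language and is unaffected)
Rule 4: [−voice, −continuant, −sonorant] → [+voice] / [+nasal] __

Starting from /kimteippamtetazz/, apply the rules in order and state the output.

Rule 1 (degemination): /pp/ is a geminate; the first /p/ deletes. /zz/ is a geminate; the first /z/ deletes. /kimteippamtetazz/ → kimteipamtetaz.
Rule 2 (intervocalic voicing): /p/ is a voiceless stop between vowels /i/ and /a/, so it voices to [b]. /t/ is a voiceless stop between vowels /e/ and /a/, so it voices to [d]. /kimteipamtetaz/ → kimteibamtedaz.
Rule 3 (intervocalic spirantization): /b/ is a stop between vowels /i/ and /a/, so it spirantizes to the fricative [v]. /d/ is a stop between vowels /e/ and /a/, so it spirantizes to the fricative [z]. /kimteibamtedaz/ → kimteivamtezaz.
Rule 4 (post-nasal voicing): /t/ is a voiceless stop immediately after the nasal /m/, so it voices to [d]. /t/ is a voiceless stop immediately after the nasal /m/, so it voices to [d]. /kimteivamtezaz/ → kimdeivamdezaz.

kimdeivamdezaz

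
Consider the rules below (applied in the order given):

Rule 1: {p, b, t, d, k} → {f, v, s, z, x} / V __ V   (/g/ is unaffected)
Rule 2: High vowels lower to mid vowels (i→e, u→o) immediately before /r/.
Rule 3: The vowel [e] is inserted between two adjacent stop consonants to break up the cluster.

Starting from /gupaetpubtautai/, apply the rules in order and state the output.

Rule 1 (intervocalic spirantization): /p/ is a stop between vowels /u/ and /a/, so it spirantizes to the fricative [f]. /t/ is a stop between vowels /u/ and /a/, so it spirantizes to the fricative [s]. /gupaetpubtautai/ → gufaetpubtausai.
Rule 2 (pre-rhotic lowering): no segment meets the environment; /gufaetpubtausai/ is unchanged.
Rule 3 (stop-cluster e-epenthesis): /t/ and /p/ form a stop–stop cluster, so [e] is inserted between them. /b/ and /t/ form a stop–stop cluster, so [e] is inserted between them. /gufaetpubtausai/ → gufaetepubetausai.

gufaetepubetausai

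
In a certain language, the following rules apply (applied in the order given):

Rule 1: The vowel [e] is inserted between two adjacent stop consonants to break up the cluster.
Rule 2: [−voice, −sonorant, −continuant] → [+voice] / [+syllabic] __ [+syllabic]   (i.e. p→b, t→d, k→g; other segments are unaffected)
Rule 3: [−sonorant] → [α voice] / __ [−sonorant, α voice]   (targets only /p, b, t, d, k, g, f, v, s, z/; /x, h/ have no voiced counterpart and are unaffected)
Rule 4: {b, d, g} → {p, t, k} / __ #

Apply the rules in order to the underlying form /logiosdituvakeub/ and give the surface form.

logiozdiduvageup

Rule 1 (stop-cluster e-epenthesis): no segment meets the environment; /logiosdituvakeub/ is unchanged.
Rule 2 (intervocalic voicing): /t/ is a voiceless stop between vowels /i/ and /u/, so it voices to [d]. /k/ is a voiceless stop between vowels /a/ and /e/, so it voices to [g]. /logiosdituvakeub/ → logiosdiduvageub.
Rule 3 (regressive voicing assimilation): /s/ precedes the voiced obstruent /d/, so it voices to [z] by assimilation. /logiosdiduvageub/ → logiozdiduvageub.
Rule 4 (final devoicing): /b/ is a voiced stop in word-final position, so it devoices to [p]. /logiozdiduvageub/ → logiozdiduvageup.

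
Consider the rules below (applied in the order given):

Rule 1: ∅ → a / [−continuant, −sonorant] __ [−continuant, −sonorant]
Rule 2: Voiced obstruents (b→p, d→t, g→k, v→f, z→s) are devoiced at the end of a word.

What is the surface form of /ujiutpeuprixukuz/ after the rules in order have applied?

ujiutapeuprixukus

Rule 1 (stop-cluster a-epenthesis): /t/ and /p/ form a stop–stop cluster, so [a] is inserted between them. /ujiutpeuprixukuz/ → ujiutapeuprixukuz.
Rule 2 (final devoicing): /z/ is a voiced obstruent in word-final position, so it devoices to [s]. /ujiutapeuprixukuz/ → ujiutapeuprixukus.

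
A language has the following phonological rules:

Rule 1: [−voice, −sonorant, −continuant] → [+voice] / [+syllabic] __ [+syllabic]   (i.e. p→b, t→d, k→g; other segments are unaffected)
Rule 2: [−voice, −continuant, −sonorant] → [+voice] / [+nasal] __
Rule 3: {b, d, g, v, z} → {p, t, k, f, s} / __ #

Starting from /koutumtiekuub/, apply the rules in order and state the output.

koudumdieguup

Rule 1 (intervocalic voicing): /t/ is a voiceless stop between vowels /u/ and /u/, so it voices to [d]. /k/ is a voiceless stop between vowels /e/ and /u/, so it voices to [g]. /koutumtiekuub/ → koudumtieguub.
Rule 2 (post-nasal voicing): /t/ is a voiceless stop immediately after the nasal /m/, so it voices to [d]. /koudumtieguub/ → koudumdieguub.
Rule 3 (final devoicing): /b/ is a voiced obstruent in word-final position, so it devoices to [p]. /koudumdieguub/ → koudumdieguup.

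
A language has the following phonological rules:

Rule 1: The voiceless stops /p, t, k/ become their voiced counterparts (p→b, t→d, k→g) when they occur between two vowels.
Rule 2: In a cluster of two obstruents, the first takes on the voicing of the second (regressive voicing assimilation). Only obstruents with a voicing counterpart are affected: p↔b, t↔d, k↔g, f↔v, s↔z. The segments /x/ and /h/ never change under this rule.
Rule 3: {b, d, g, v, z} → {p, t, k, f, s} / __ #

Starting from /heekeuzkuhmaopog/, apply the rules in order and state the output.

heegeuskuhmaobok

Rule 1 (intervocalic voicing): /k/ is a voiceless stop between vowels /e/ and /e/, so it voices to [g]. /p/ is a voiceless stop between vowels /o/ and /o/, so it voices to [b]. /heekeuzkuhmaopog/ → heegeuzkuhmaobog.
Rule 2 (regressive voicing assimilation): /z/ precedes the voiceless obstruent /k/, so it devoices to [s] by assimilation. /heegeuzkuhmaobog/ → heegeuskuhmaobog.
Rule 3 (final devoicing): /g/ is a voiced obstruent in word-final position, so it devoices to [k]. /heegeuskuhmaobog/ → heegeuskuhmaobok.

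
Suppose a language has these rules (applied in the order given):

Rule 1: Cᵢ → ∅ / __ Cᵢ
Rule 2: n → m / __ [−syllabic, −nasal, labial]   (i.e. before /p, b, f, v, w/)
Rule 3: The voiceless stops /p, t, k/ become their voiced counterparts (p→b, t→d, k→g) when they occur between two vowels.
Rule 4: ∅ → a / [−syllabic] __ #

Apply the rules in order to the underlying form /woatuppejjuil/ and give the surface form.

woadubejuila

Rule 1 (degemination): /pp/ is a geminate; the first /p/ deletes. /jj/ is a geminate; the first /j/ deletes. /woatuppejjuil/ → woatupejuil.
Rule 2 (nasal place assimilation): no segment meets the environment; /woatupejuil/ is unchanged.
Rule 3 (intervocalic voicing): /t/ is a voiceless stop between vowels /a/ and /u/, so it voices to [d]. /p/ is a voiceless stop between vowels /u/ and /e/, so it voices to [b]. /woatupejuil/ → woadubejuil.
Rule 4 (final a-epenthesis): the form ends in the consonant /l/, so [a] is inserted word-finally. /woadubejuil/ → woadubejuila.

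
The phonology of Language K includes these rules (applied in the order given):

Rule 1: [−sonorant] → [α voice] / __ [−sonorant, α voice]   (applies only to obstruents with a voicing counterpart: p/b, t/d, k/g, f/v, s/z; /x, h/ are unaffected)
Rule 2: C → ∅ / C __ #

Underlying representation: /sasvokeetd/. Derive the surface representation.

Rule 1 (regressive voicing assimilation): /s/ precedes the voiced obstruent /v/, so it voices to [z] by assimilation. /t/ precedes the voiced obstruent /d/, so it voices to [d] by assimilation. /sasvokeetd/ → sazvokeedd.
Rule 2 (final cluster simplification): /d/ is the second consonant of a word-final cluster /dd/, so it deletes. /sazvokeedd/ → sazvokeed.

sazvokeed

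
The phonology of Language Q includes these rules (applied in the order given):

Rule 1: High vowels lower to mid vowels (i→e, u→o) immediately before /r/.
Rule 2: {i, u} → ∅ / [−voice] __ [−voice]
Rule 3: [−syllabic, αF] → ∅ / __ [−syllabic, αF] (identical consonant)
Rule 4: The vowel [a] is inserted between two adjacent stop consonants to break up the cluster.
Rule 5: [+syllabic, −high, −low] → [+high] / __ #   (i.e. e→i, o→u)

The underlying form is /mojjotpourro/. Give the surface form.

mojotapooru

Rule 1 (pre-rhotic lowering): /u/ is a high vowel immediately before /r/, so it lowers to [o]. /mojjotpourro/ → mojjotpoorro.
Rule 2 (high vowel syncope): no segment meets the environment; /mojjotpoorro/ is unchanged.
Rule 3 (degemination): /jj/ is a geminate; the first /j/ deletes. /rr/ is a geminate; the first /r/ deletes. /mojjotpoorro/ → mojotpooro.
Rule 4 (stop-cluster a-epenthesis): /t/ and /p/ form a stop–stop cluster, so [a] is inserted between them. /mojotpooro/ → mojotapooro.
Rule 5 (final vowel raising): /o/ is a mid vowel in word-final position, so it raises to [u]. /mojotapooro/ → mojotapooru.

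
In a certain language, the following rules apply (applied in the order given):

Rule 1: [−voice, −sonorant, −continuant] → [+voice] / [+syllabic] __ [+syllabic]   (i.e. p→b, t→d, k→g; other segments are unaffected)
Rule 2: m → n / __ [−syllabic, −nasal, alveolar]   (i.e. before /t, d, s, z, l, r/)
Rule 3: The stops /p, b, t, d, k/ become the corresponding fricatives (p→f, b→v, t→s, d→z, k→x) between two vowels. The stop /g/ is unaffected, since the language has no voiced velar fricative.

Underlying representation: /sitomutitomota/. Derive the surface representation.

Rule 1 (intervocalic voicing): /t/ is a voiceless stop between vowels /i/ and /o/, so it voices to [d]. /t/ is a voiceless stop between vowels /u/ and /i/, so it voices to [d]. /t/ is a voiceless stop between vowels /i/ and /o/, so it voices to [d]. /t/ is a voiceless stop between vowels /o/ and /a/, so it voices to [d]. /sitomutitomota/ → sidomudidomoda.
Rule 2 (nasal place assimilation): no segment meets the environment; /sidomudidomoda/ is unchanged.
Rule 3 (intervocalic spirantization): /d/ is a stop between vowels /i/ and /o/, so it spirantizes to the fricative [z]. /d/ is a stop between vowels /u/ and /i/, so it spirantizes to the fricative [z]. /d/ is a stop between vowels /i/ and /o/, so it spirantizes to the fricative [z]. /d/ is a stop between vowels /o/ and /a/, so it spirantizes to the fricative [z]. /sidomudidomoda/ → sizomuzizomoza.

sizomuzizomoza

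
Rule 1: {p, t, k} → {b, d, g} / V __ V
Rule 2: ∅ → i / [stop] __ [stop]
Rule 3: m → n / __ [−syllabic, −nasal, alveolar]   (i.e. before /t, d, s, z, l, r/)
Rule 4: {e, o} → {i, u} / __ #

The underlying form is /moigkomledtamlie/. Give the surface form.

Rule 1 (intervocalic voicing): no segment meets the environment; /moigkomledtamlie/ is unchanged.
Rule 2 (stop-cluster i-epenthesis): /g/ and /k/ form a stop–stop cluster, so [i] is inserted between them. /d/ and /t/ form a stop–stop cluster, so [i] is inserted between them. /moigkomledtamlie/ → moigikomleditamlie.
Rule 3 (nasal place assimilation): /m/ precedes the alveolar consonant /l/, so it assimilates in place to [n]. /m/ precedes the alveolar consonant /l/, so it assimilates in place to [n]. /moigikomleditamlie/ → moigikonleditanlie.
Rule 4 (final vowel raising): /e/ is a mid vowel in word-final position, so it raises to [i]. /moigikonleditanlie/ → moigikonleditanlii.

moigikonleditanlii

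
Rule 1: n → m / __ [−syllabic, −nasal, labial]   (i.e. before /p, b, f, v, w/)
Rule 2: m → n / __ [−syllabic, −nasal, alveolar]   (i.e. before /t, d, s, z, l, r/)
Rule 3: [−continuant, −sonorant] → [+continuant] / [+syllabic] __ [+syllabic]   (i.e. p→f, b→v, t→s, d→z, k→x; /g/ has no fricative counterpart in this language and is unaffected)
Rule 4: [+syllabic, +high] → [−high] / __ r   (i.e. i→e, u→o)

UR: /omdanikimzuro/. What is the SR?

Rule 1 (nasal place assimilation): no segment meets the environment; /omdanikimzuro/ is unchanged.
Rule 2 (nasal place assimilation): /m/ precedes the alveolar consonant /d/, so it assimilates in place to [n]. /m/ precedes the alveolar consonant /z/, so it assimilates in place to [n]. /omdanikimzuro/ → ondanikinzuro.
Rule 3 (intervocalic spirantization): /k/ is a stop between vowels /i/ and /i/, so it spirantizes to the fricative [x]. /ondanikinzuro/ → ondanixinzuro.
Rule 4 (pre-rhotic lowering): /u/ is a high vowel immediately before /r/, so it lowers to [o]. /ondanixinzuro/ → ondanixinzoro.

ondanixinzoro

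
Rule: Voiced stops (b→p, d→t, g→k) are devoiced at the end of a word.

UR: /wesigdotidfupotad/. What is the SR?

wesigdotidfupotat

Scanning /wesigdotidfupotad/: /g/ at position 5 is not in the conditioning environment; /d/ at position 6 is not in the conditioning environment; /d/ at position 10 is not in the conditioning environment; /d/ is a voiced stop in word-final position, so it devoices to [t].
Result: [wesigdotidfupotat].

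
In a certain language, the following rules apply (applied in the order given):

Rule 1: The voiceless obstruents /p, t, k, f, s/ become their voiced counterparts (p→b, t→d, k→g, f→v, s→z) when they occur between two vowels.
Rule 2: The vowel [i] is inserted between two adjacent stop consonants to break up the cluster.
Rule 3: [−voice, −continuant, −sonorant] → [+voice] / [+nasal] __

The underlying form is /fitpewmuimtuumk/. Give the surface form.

fitipewmuimduumg

Rule 1 (intervocalic voicing): no segment meets the environment; /fitpewmuimtuumk/ is unchanged.
Rule 2 (stop-cluster i-epenthesis): /t/ and /p/ form a stop–stop cluster, so [i] is inserted between them. /fitpewmuimtuumk/ → fitipewmuimtuumk.
Rule 3 (post-nasal voicing): /t/ is a voiceless stop immediately after the nasal /m/, so it voices to [d]. /k/ is a voiceless stop immediately after the nasal /m/, so it voices to [g]. /fitipewmuimtuumk/ → fitipewmuimduumg.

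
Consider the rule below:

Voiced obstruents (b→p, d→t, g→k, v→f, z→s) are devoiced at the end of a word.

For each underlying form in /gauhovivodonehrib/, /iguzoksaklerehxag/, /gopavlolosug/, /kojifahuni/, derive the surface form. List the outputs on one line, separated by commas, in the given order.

/gauhovivodonehrib/: /b/ is a voiced obstruent in word-final position, so it devoices to [p]. → [gauhovivodonehrip].
/iguzoksaklerehxag/: /g/ is a voiced obstruent in word-final position, so it devoices to [k]. → [iguzoksaklerehxak].
/gopavlolosug/: /g/ is a voiced obstruent in word-final position, so it devoices to [k]. → [gopavlolosuk].
/kojifahuni/: the rule's environment is not met; surfaces unchanged as [kojifahuni].

gauhovivodonehrip, iguzoksaklerehxak, gopavlolosuk, kojifahuni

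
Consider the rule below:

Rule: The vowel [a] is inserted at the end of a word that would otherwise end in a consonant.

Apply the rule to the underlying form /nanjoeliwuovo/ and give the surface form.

No segment of /nanjoeliwuovo/ meets the structural description of the rule, so the form surfaces unchanged.

nanjoeliwuovo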